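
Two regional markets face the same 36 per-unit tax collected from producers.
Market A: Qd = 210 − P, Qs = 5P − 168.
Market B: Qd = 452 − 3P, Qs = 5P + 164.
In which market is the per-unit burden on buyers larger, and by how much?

Market A, by 7.5.

Market A: pre-tax P* = 63, Q* = 147; post-tax Q = 117; per-unit burden on buyers = 30.
Market B: pre-tax P* = 36, Q* = 344; post-tax Q = 276.5; per-unit burden on buyers = 22.5.
Difference: 30 vs 22.5 → market A is larger by 7.5.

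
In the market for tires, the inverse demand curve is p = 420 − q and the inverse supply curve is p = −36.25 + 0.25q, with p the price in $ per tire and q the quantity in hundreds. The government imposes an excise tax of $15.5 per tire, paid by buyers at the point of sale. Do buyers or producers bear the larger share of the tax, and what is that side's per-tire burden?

Buyers bear the larger share: $12.4 per tire.

Rewrite in direct form: qd = 420 − p and qs = 4p + 145.
Before the tax: set 420 − p = 4p + 145 → p* = $55, q* = 365.
With the tax collected from buyers, demand (in seller-price terms) shifts: qd = 420 − (p + 15.5).
Solving gives q = 352.6 with buyers paying $67.4 and producers receiving $51.9 (the $15.5 wedge).
Per-tire burden: buyers $12.4, producers $3.1.
Buyers take the larger share because demand is less price-elastic here (demand slope 1 vs supply slope 4).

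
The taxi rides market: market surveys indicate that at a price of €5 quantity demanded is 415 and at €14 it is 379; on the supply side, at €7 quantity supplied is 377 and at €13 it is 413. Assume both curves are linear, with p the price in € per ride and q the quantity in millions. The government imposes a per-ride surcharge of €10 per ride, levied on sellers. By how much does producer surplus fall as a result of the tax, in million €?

Producer surplus falls by €1532 million.

Demand slope: (379 − 415)/(14 − 5) = -4, so qd = 435 − 4p.
Supply slope: (413 − 377)/(13 − 7) = 6, so qs = 6p + 335.
Without the tax, 435 − 4p = 6p + 335 gives 10p = 100, so p* = €10 and q* = 395.
With the tax collected from sellers, supply shifts: qs = 6(p − 10) + 335.
New equilibrium: consumers pay €16, sellers receive €6, q = 371. (Wedge: pb − ps = 10.)
ΔPS is the trapezoid between Q = 371 and Q = 395 of height €4: ½ · (395 + 371) · 4 = €1532.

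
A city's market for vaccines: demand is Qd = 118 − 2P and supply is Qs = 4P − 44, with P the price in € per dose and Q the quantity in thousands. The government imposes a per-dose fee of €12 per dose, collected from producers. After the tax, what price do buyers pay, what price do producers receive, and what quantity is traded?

Buyers pay €35; producers receive €23; quantity = 48.

Before the tax: set 118 − 2P = 4P − 44 → P* = €27, Q* = 64.
With the tax collected from producers, supply shifts: Qs = 4(P − 12) − 44.
New equilibrium: buyers pay €35, producers receive €23, Q = 48. (Wedge: Pb − Ps = 12.)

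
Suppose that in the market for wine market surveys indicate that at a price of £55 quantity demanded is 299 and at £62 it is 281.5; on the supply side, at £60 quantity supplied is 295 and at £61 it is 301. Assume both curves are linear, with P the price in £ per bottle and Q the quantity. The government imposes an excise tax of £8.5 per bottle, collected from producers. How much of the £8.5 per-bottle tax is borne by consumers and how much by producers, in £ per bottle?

Demand slope: (281.5 − 299)/(62 − 55) = -2.5, so Qd = 436.5 − 2.5P.
Supply slope: (301 − 295)/(61 − 60) = 6, so Qs = 6P − 65.
Without the tax, 436.5 − 2.5P = 6P − 65 gives 8.5P = 501.5, so P* = £59 and Q* = 289.
With the tax collected from producers, supply shifts: Qs = 6(P − 8.5) − 65.
Solving gives Q = 274 with consumers paying £65 and producers receiving £56.5 (the £8.5 wedge).
Burden on consumers: £6; on producers: £2.5. (They sum to £8.5.)
The less price-elastic side of the market bears the larger share of a per-unit tax.

Consumers bear £6 per bottle; producers bear £2.5 per bottle.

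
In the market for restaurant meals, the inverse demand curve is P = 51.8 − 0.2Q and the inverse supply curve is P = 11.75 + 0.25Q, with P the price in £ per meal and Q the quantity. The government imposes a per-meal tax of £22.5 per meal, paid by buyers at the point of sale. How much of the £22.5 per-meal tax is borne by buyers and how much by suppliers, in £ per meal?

Buyers bear £10 per meal; suppliers bear £12.5 per meal.

Inverting to Q(P) form: Qd = 259 − 5P; Qs = 4P − 47.
Without the tax, 259 − 5P = 4P − 47 gives 9P = 306, so P* = £34 and Q* = 89.
With the tax collected from buyers, demand (in seller-price terms) shifts: Qd = 259 − 5(P + 22.5).
Solving gives Q = 39 with buyers paying £44 and suppliers receiving £21.5 (the £22.5 wedge).
Burden on buyers: £10; on suppliers: £12.5. (They sum to £22.5.)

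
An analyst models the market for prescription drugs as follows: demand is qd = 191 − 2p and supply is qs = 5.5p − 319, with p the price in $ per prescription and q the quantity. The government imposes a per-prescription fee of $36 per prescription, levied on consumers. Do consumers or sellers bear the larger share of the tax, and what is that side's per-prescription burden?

Without the tax, 191 − 2p = 5.5p − 319 gives 7.5p = 510, so p* = $68 and q* = 55.
With the tax collected from consumers, demand (in seller-price terms) shifts: qd = 191 − 2(p + 36).
Solving gives q = 2.2 with consumers paying $94.4 and sellers receiving $58.4 (the $36 wedge).
Per-prescription burden: consumers $26.4, sellers $9.6.
Consumers take the larger share because demand is less price-elastic here (demand slope 2 vs supply slope 5.5).
The less price-elastic side of the market bears the larger share of a per-unit tax.

Consumers bear the larger share: $26.4 per prescription.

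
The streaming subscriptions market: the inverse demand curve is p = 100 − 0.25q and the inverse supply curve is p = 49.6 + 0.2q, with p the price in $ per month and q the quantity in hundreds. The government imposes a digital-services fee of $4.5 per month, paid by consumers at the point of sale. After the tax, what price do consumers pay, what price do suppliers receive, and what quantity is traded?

Inverting to q(p) form: qd = 400 − 4p; qs = 5p − 248.
Before the tax: set 400 − 4p = 5p − 248 → p* = $72, q* = 112.
With the tax collected from consumers, demand (in seller-price terms) shifts: qd = 400 − 4(p + 4.5).
Solving gives q = 102 with consumers paying $74.5 and suppliers receiving $70 (the $4.5 wedge).
The less price-elastic side of the market bears the larger share of a per-unit tax.

Consumers pay $74.5; suppliers receive $70; quantity = 102.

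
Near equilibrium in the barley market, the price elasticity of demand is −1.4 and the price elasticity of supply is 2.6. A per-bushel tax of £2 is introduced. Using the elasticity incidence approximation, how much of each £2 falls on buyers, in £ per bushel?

Buyers bear ≈ £1.3 per bushel.

Incidence ratio: buyers' share ≈ εs / (εs + |εd|) = 2.6 / (2.6 + 1.4) = 0.65.
So buyers bear ≈ 0.65 × £2 = £1.3; producers bear £0.7.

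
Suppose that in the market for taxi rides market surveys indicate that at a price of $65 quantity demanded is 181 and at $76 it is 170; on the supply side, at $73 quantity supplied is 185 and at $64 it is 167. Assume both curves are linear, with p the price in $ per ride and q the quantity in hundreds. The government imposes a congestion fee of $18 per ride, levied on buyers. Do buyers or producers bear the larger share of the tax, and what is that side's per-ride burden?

Buyers bear the larger share: $12 per ride.

Demand slope: (170 − 181)/(76 − 65) = -1, so qd = 246 − p.
Supply slope: (167 − 185)/(64 − 73) = 2, so qs = 2p + 39.
Without the tax, 246 − p = 2p + 39 gives 3p = 207, so p* = $69 and q* = 177.
With the tax collected from buyers, demand (in seller-price terms) shifts: qd = 246 − (p + 18).
New equilibrium: buyers pay $81, producers receive $63, q = 165. (Wedge: pb − ps = 18.)
Per-ride burden: buyers $12, producers $6.
Buyers take the larger share because demand is less price-elastic here (demand slope 1 vs supply slope 2).
The less price-elastic side of the market bears the larger share of a per-unit tax.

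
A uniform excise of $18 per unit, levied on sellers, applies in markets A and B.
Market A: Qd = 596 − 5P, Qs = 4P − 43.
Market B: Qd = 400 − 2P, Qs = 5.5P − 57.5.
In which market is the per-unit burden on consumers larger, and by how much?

Market A: pre-tax P* = $71, Q* = 241; post-tax Q = 201; per-unit burden on consumers = $8.
Market B: pre-tax P* = $61, Q* = 278; post-tax Q = 251.6; per-unit burden on consumers = $13.2.
Difference: $8 vs $13.2 → market B is larger by $5.2.

Market B, by $5.2.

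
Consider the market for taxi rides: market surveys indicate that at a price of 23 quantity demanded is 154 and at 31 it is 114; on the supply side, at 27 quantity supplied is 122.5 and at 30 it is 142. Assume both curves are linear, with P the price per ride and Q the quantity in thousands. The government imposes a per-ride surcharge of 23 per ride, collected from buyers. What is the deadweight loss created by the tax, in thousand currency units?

Deadweight loss = 747.5 thousand.

Demand slope: (114 − 154)/(31 − 23) = -5, so Qd = 269 − 5P.
Supply slope: (142 − 122.5)/(30 − 27) = 6.5, so Qs = 6.5P − 53.
Without the tax, 269 − 5P = 6.5P − 53 gives 11.5P = 322, so P* = 28 and Q* = 129.
With the tax collected from buyers, demand (in seller-price terms) shifts: Qd = 269 − 5(P + 23).
Solving gives Q = 64 with buyers paying 41 and producers receiving 18 (the 23 wedge).
Quantity falls by |ΔQ| = |129 − 64| = 65.
DWL = ½ · t · |ΔQ| = ½ · 23 · 65 = 747.5.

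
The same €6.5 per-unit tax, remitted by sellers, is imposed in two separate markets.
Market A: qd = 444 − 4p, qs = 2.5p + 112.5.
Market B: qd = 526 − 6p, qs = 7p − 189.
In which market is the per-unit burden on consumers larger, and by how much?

Market A: pre-tax p* = €51, q* = 240; post-tax q = 230; per-unit burden on consumers = €2.5.
Market B: pre-tax p* = €55, q* = 196; post-tax q = 175; per-unit burden on consumers = €3.5.
Difference: €2.5 vs €3.5 → market B is larger by €1.

Market B, by €1.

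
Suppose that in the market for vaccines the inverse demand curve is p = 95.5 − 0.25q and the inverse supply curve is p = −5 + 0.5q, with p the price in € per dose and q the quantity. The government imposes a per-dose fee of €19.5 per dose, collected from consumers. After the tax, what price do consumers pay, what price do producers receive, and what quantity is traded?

Rewrite in direct form: qd = 382 − 4p and qs = 2p + 10.
Without the tax, 382 − 4p = 2p + 10 gives 6p = 372, so p* = €62 and q* = 134.
With the tax collected from consumers, demand (in seller-price terms) shifts: qd = 382 − 4(p + 19.5).
New equilibrium: consumers pay €68.5, producers receive €49, q = 108. (Wedge: pb − ps = 19.5.)

Consumers pay €68.5; producers receive €49; quantity = 108.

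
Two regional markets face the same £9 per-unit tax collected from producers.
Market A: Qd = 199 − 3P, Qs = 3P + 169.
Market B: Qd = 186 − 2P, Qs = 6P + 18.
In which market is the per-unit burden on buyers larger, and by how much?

Market A: pre-tax P* = £5, Q* = 184; post-tax Q = 170.5; per-unit burden on buyers = £4.5.
Market B: pre-tax P* = £21, Q* = 144; post-tax Q = 130.5; per-unit burden on buyers = £6.75.
Difference: £4.5 vs £6.75 → market B is larger by £2.25.

Market B, by £2.25.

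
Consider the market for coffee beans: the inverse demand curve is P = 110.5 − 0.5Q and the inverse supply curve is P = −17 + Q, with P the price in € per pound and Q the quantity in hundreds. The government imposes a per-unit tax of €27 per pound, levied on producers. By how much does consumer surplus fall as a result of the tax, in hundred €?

Consumer surplus falls by €684 hundred.

Rewrite in direct form: Qd = 221 − 2P and Qs = P + 17.
Without the tax, 221 − 2P = P + 17 gives 3P = 204, so P* = €68 and Q* = 85.
With the tax collected from producers, supply shifts: Qs = (P − 27) + 17.
New equilibrium: consumers pay €77, producers receive €50, Q = 67. (Wedge: Pb − Ps = 27.)
ΔCS is the trapezoid between Q = 67 and Q = 85 of height €9: ½ · (85 + 67) · 9 = €684.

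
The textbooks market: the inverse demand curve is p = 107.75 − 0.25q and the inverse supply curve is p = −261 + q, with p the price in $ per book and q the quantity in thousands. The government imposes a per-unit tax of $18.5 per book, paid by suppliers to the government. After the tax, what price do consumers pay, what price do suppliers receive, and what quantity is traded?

Rewrite in direct form: qd = 431 − 4p and qs = p + 261.
Without the tax, 431 − 4p = p + 261 gives 5p = 170, so p* = $34 and q* = 295.
With the tax collected from suppliers, supply shifts: qs = (p − 18.5) + 261.
New equilibrium: consumers pay $37.7, suppliers receive $19.2, q = 280.2. (Wedge: pb − ps = 18.5.)

Consumers pay $37.7; suppliers receive $19.2; quantity = 280.2.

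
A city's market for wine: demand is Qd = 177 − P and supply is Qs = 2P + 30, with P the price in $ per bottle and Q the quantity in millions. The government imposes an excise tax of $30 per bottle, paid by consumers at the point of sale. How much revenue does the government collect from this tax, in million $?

Tax revenue = $3240 million.

Before the tax: set 177 − P = 2P + 30 → P* = $49, Q* = 128.
With the tax collected from consumers, demand (in seller-price terms) shifts: Qd = 177 − (P + 30).
Solving gives Q = 108 with consumers paying $69 and producers receiving $39 (the $30 wedge).
Revenue = t · Q = 30 · 108 = $3240.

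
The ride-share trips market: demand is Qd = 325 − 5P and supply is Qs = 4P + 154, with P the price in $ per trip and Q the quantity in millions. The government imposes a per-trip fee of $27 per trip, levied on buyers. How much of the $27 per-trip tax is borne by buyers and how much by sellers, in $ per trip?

Without the tax, 325 − 5P = 4P + 154 gives 9P = 171, so P* = $19 and Q* = 230.
With the tax collected from buyers, demand (in seller-price terms) shifts: Qd = 325 − 5(P + 27).
Solving gives Q = 170 with buyers paying $31 and sellers receiving $4 (the $27 wedge).
Burden on buyers: $12; on sellers: $15. (They sum to $27.)
The less price-elastic side of the market bears the larger share of a per-unit tax.

Buyers bear $12 per trip; sellers bear $15 per trip.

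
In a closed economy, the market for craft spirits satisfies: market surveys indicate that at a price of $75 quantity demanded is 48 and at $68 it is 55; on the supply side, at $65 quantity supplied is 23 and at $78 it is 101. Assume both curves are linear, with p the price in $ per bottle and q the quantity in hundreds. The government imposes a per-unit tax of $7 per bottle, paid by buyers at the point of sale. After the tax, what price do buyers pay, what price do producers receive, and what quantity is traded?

Buyers pay $76; producers receive $69; quantity = 47.

Demand slope: (55 − 48)/(68 − 75) = -1, so qd = 123 − p.
Supply slope: (101 − 23)/(78 − 65) = 6, so qs = 6p − 367.
Before the tax: set 123 − p = 6p − 367 → p* = $70, q* = 53.
With the tax collected from buyers, demand (in seller-price terms) shifts: qd = 123 − (p + 7).
Solving gives q = 47 with buyers paying $76 and producers receiving $69 (the $7 wedge).
The less price-elastic side of the market bears the larger share of a per-unit tax.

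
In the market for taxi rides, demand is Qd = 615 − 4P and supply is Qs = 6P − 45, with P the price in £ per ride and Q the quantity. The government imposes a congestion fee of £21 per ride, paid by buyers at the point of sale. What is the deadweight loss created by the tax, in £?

Deadweight loss = £529.2.

Before the tax: set 615 − 4P = 6P − 45 → P* = £66, Q* = 351.
With the tax collected from buyers, demand (in seller-price terms) shifts: Qd = 615 − 4(P + 21).
Solving gives Q = 300.6 with buyers paying £78.6 and suppliers receiving £57.6 (the £21 wedge).
Quantity falls by |ΔQ| = |351 − 300.6| = 50.4.
DWL = ½ · t · |ΔQ| = ½ · 21 · 50.4 = £529.2.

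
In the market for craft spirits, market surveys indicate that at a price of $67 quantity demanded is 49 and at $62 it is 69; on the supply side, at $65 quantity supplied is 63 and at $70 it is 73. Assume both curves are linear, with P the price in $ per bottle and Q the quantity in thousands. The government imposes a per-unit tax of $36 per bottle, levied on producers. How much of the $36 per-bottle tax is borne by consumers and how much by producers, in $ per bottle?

Demand slope: (69 − 49)/(62 − 67) = -4, so Qd = 317 − 4P.
Supply slope: (73 − 63)/(70 − 65) = 2, so Qs = 2P − 67.
Before the tax: set 317 − 4P = 2P − 67 → P* = $64, Q* = 61.
With the tax collected from producers, supply shifts: Qs = 2(P − 36) − 67.
New equilibrium: consumers pay $76, producers receive $40, Q = 13. (Wedge: Pb − Ps = 36.)
Burden on consumers: $12; on producers: $24. (They sum to $36.)
The less price-elastic side of the market bears the larger share of a per-unit tax.

Consumers bear $12 per bottle; producers bear $24 per bottle.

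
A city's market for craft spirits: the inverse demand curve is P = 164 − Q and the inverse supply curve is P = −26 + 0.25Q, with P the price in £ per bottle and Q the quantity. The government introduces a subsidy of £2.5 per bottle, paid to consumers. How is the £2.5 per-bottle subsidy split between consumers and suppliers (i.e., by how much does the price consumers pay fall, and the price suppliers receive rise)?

Inverting to Q(P) form: Qd = 164 − P; Qs = 4P + 104.
Before the subsidy: set 164 − P = 4P + 104 → P* = £12, Q* = 152.
With a per-unit subsidy paid to consumers, each effectively pays P − 2.5, so demand becomes Qd = 164 − (P − 2.5).
Solving gives Q = 154 with consumers paying £10 and suppliers receiving £12.5 (the £2.5 wedge).
Gain to consumers: £2; to suppliers: £0.5. (They sum to £2.5.)

Consumers gain £2 per bottle; suppliers gain £0.5 per bottle.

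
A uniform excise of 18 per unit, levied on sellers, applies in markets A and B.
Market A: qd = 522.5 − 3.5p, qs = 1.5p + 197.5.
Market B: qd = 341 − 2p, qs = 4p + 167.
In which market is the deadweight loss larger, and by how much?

Market B, by 45.9.

Market A: pre-tax p* = 65, q* = 295; post-tax q = 276.1; deadweight loss = 170.1.
Market B: pre-tax p* = 29, q* = 283; post-tax q = 259; deadweight loss = 216.
Difference: 170.1 vs 216 → market B is larger by 45.9.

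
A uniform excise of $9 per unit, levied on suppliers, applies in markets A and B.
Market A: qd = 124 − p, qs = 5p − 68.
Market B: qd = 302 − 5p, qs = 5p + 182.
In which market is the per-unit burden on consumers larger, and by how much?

Market A, by $3.

Market A: pre-tax p* = $32, q* = 92; post-tax q = 84.5; per-unit burden on consumers = $7.5.
Market B: pre-tax p* = $12, q* = 242; post-tax q = 219.5; per-unit burden on consumers = $4.5.
Difference: $7.5 vs $4.5 → market A is larger by $3.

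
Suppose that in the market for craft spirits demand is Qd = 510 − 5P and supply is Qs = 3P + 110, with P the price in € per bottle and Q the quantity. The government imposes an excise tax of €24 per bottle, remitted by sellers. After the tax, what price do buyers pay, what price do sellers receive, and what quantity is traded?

Before the tax: set 510 − 5P = 3P + 110 → P* = €50, Q* = 260.
With the tax collected from sellers, supply shifts: Qs = 3(P − 24) + 110.
Solving gives Q = 215 with buyers paying €59 and sellers receiving €35 (the €24 wedge).

Buyers pay €59; sellers receive €35; quantity = 215.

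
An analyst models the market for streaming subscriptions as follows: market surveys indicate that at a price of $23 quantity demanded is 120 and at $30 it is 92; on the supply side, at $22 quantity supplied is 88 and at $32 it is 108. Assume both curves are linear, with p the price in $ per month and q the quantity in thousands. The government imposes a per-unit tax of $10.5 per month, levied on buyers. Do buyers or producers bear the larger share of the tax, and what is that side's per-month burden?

Demand slope: (92 − 120)/(30 − 23) = -4, so qd = 212 − 4p.
Supply slope: (108 − 88)/(32 − 22) = 2, so qs = 2p + 44.
Before the tax: set 212 − 4p = 2p + 44 → p* = $28, q* = 100.
With the tax collected from buyers, demand (in seller-price terms) shifts: qd = 212 − 4(p + 10.5).
New equilibrium: buyers pay $31.5, producers receive $21, q = 86. (Wedge: pb − ps = 10.5.)
Per-month burden: buyers $3.5, producers $7.
Producers take the larger share because supply is less price-elastic here (demand slope 4 vs supply slope 2).
The less price-elastic side of the market bears the larger share of a per-unit tax.

Producers bear the larger share: $7 per month.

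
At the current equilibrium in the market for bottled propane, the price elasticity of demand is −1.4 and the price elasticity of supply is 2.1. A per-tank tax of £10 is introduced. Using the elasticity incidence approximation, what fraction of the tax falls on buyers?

Incidence ratio: buyers' share ≈ εs / (εs + |εd|) = 2.1 / (2.1 + 1.4) = 0.6.
Supply is the more elastic side, so buyers bear the larger share.

Buyers' share ≈ 0.6.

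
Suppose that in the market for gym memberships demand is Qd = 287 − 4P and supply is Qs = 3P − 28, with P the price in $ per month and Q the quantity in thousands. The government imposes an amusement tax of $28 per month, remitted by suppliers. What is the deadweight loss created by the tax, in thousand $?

Deadweight loss = $672 thousand.

Without the tax, 287 − 4P = 3P − 28 gives 7P = 315, so P* = $45 and Q* = 107.
With the tax collected from suppliers, supply shifts: Qs = 3(P − 28) − 28.
New equilibrium: buyers pay $57, suppliers receive $29, Q = 59. (Wedge: Pb − Ps = 28.)
Quantity falls by |ΔQ| = |107 − 59| = 48.
DWL = ½ · t · |ΔQ| = ½ · 28 · 48 = $672.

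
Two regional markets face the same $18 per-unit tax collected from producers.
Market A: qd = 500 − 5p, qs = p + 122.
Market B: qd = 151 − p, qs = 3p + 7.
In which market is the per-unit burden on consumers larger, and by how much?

Market A: pre-tax p* = $63, q* = 185; post-tax q = 170; per-unit burden on consumers = $3.
Market B: pre-tax p* = $36, q* = 115; post-tax q = 101.5; per-unit burden on consumers = $13.5.
Difference: $3 vs $13.5 → market B is larger by $10.5.

Market B, by $10.5.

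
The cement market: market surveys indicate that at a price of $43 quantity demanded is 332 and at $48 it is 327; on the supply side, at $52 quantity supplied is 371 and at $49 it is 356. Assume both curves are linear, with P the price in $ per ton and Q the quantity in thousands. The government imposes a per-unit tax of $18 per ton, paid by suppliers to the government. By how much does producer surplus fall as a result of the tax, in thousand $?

Demand slope: (327 − 332)/(48 − 43) = -1, so Qd = 375 − P.
Supply slope: (356 − 371)/(49 − 52) = 5, so Qs = 5P + 111.
Without the tax, 375 − P = 5P + 111 gives 6P = 264, so P* = $44 and Q* = 331.
With the tax collected from suppliers, supply shifts: Qs = 5(P − 18) + 111.
New equilibrium: consumers pay $59, suppliers receive $41, Q = 316. (Wedge: Pb − Ps = 18.)
ΔPS is the trapezoid between Q = 316 and Q = 331 of height $3: ½ · (331 + 316) · 3 = $970.5.

Producer surplus falls by $970.5 thousand.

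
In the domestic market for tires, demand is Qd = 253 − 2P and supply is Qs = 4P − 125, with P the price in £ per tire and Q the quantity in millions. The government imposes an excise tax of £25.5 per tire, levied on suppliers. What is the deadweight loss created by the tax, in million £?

Without the tax, 253 − 2P = 4P − 125 gives 6P = 378, so P* = £63 and Q* = 127.
With the tax collected from suppliers, supply shifts: Qs = 4(P − 25.5) − 125.
Solving gives Q = 93 with consumers paying £80 and suppliers receiving £54.5 (the £25.5 wedge).
Quantity falls by |ΔQ| = |127 − 93| = 34.
DWL = ½ · t · |ΔQ| = ½ · 25.5 · 34 = £433.5.

Deadweight loss = £433.5 million.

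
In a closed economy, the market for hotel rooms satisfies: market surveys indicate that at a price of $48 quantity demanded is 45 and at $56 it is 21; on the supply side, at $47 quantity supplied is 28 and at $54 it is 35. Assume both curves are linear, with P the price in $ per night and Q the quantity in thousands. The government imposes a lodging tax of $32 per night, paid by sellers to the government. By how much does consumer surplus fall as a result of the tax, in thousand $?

Consumer surplus falls by $168 thousand.

Demand slope: (21 − 45)/(56 − 48) = -3, so Qd = 189 − 3P.
Supply slope: (35 − 28)/(54 − 47) = 1, so Qs = P − 19.
Without the tax, 189 − 3P = P − 19 gives 4P = 208, so P* = $52 and Q* = 33.
With the tax collected from sellers, supply shifts: Qs = (P − 32) − 19.
Solving gives Q = 9 with consumers paying $60 and sellers receiving $28 (the $32 wedge).
ΔCS is the trapezoid between Q = 9 and Q = 33 of height $8: ½ · (33 + 9) · 8 = $168.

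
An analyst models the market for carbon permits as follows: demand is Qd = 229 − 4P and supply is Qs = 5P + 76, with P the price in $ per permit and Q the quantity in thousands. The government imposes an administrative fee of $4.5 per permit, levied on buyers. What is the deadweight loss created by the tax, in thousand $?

Without the tax, 229 − 4P = 5P + 76 gives 9P = 153, so P* = $17 and Q* = 161.
With the tax collected from buyers, demand (in seller-price terms) shifts: Qd = 229 − 4(P + 4.5).
Solving gives Q = 151 with buyers paying $19.5 and producers receiving $15 (the $4.5 wedge).
Quantity falls by |ΔQ| = |161 − 151| = 10.
DWL = ½ · t · |ΔQ| = ½ · 4.5 · 10 = $22.5.

Deadweight loss = $22.5 thousand.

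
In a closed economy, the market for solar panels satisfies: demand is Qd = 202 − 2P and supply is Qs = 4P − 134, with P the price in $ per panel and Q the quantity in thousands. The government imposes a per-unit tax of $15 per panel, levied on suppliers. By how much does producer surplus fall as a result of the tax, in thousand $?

Producer surplus falls by $400 thousand.

Before the tax: set 202 − 2P = 4P − 134 → P* = $56, Q* = 90.
With the tax collected from suppliers, supply shifts: Qs = 4(P − 15) − 134.
Solving gives Q = 70 with consumers paying $66 and suppliers receiving $51 (the $15 wedge).
ΔPS is the trapezoid between Q = 70 and Q = 90 of height $5: ½ · (90 + 70) · 5 = $400.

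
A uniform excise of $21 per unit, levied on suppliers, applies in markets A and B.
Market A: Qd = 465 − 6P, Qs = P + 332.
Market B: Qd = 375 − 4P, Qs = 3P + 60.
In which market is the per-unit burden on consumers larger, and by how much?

Market A: pre-tax P* = $19, Q* = 351; post-tax Q = 333; per-unit burden on consumers = $3.
Market B: pre-tax P* = $45, Q* = 195; post-tax Q = 159; per-unit burden on consumers = $9.
Difference: $3 vs $9 → market B is larger by $6.

Market B, by $6.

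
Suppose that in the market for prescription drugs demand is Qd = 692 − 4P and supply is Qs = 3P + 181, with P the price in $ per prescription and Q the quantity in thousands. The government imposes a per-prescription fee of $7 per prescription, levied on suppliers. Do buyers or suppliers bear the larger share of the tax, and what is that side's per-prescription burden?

Suppliers bear the larger share: $4 per prescription.

Before the tax: set 692 − 4P = 3P + 181 → P* = $73, Q* = 400.
With the tax collected from suppliers, supply shifts: Qs = 3(P − 7) + 181.
Solving gives Q = 388 with buyers paying $76 and suppliers receiving $69 (the $7 wedge).
Per-prescription burden: buyers $3, suppliers $4.
Suppliers take the larger share because supply is less price-elastic here (demand slope 4 vs supply slope 3).
The less price-elastic side of the market bears the larger share of a per-unit tax.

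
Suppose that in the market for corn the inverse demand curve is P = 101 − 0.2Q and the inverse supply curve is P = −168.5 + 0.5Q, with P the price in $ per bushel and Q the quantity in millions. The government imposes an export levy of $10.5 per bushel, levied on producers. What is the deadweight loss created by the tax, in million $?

Inverting to Q(P) form: Qd = 505 − 5P; Qs = 2P + 337.
Before the tax: set 505 − 5P = 2P + 337 → P* = $24, Q* = 385.
With the tax collected from producers, supply shifts: Qs = 2(P − 10.5) + 337.
Solving gives Q = 370 with buyers paying $27 and producers receiving $16.5 (the $10.5 wedge).
Quantity falls by |ΔQ| = |385 − 370| = 15.
DWL = ½ · t · |ΔQ| = ½ · 10.5 · 15 = $78.75.

Deadweight loss = $78.75 million.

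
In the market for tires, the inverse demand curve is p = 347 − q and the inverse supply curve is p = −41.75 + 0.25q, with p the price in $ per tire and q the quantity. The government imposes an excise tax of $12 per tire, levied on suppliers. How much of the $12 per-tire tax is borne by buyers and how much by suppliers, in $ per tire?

Buyers bear $9.6 per tire; suppliers bear $2.4 per tire.

Inverting to q(p) form: qd = 347 − p; qs = 4p + 167.
Before the tax: set 347 − p = 4p + 167 → p* = $36, q* = 311.
With the tax collected from suppliers, supply shifts: qs = 4(p − 12) + 167.
Solving gives q = 301.4 with buyers paying $45.6 and suppliers receiving $33.6 (the $12 wedge).
Burden on buyers: $9.6; on suppliers: $2.4. (They sum to $12.)
The less price-elastic side of the market bears the larger share of a per-unit tax.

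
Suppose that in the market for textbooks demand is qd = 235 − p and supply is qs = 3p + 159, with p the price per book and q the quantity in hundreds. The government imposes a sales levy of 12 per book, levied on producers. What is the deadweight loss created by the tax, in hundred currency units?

Deadweight loss = 54 hundred.

Without the tax, 235 − p = 3p + 159 gives 4p = 76, so p* = 19 and q* = 216.
With the tax collected from producers, supply shifts: qs = 3(p − 12) + 159.
New equilibrium: consumers pay 28, producers receive 16, q = 207. (Wedge: pb − ps = 12.)
Quantity falls by |ΔQ| = |216 − 207| = 9.
DWL = ½ · t · |ΔQ| = ½ · 12 · 9 = 54.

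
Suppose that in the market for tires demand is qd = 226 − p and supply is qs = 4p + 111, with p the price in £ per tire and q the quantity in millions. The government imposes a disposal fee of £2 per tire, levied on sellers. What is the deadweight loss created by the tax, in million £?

Deadweight loss = £1.6 million.

Before the tax: set 226 − p = 4p + 111 → p* = £23, q* = 203.
With the tax collected from sellers, supply shifts: qs = 4(p − 2) + 111.
New equilibrium: consumers pay £24.6, sellers receive £22.6, q = 201.4. (Wedge: pb − ps = 2.)
Quantity falls by |ΔQ| = |203 − 201.4| = 1.6.
DWL = ½ · t · |ΔQ| = ½ · 2 · 1.6 = £1.6.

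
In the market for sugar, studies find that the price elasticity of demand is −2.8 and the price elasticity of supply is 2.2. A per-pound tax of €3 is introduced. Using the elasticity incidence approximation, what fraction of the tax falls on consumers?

Consumers' share ≈ 0.44.

Incidence ratio: consumers' share ≈ εs / (εs + |εd|) = 2.2 / (2.2 + 2.8) = 0.44.
Supply is the less elastic side, so consumers bear the smaller share.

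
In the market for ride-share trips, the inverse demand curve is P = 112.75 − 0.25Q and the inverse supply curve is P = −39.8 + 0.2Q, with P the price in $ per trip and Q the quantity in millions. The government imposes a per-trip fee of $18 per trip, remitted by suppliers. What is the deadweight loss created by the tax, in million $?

Deadweight loss = $360 million.

Inverting to Q(P) form: Qd = 451 − 4P; Qs = 5P + 199.
Without the tax, 451 − 4P = 5P + 199 gives 9P = 252, so P* = $28 and Q* = 339.
With the tax collected from suppliers, supply shifts: Qs = 5(P − 18) + 199.
Solving gives Q = 299 with consumers paying $38 and suppliers receiving $20 (the $18 wedge).
Quantity falls by |ΔQ| = |339 − 299| = 40.
DWL = ½ · t · |ΔQ| = ½ · 18 · 40 = $360.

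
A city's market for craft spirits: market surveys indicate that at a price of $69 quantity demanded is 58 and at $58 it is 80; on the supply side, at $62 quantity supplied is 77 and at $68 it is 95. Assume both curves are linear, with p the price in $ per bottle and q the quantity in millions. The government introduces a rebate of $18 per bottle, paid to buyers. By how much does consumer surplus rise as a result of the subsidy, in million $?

Consumer surplus rises by $915.84 million.

Demand slope: (80 − 58)/(58 − 69) = -2, so qd = 196 − 2p.
Supply slope: (95 − 77)/(68 − 62) = 3, so qs = 3p − 109.
Without the subsidy, 196 − 2p = 3p − 109 gives 5p = 305, so p* = $61 and q* = 74.
With a per-unit subsidy paid to buyers, each effectively pays p − 18, so demand becomes qd = 196 − 2(p − 18).
Solving gives q = 95.6 with buyers paying $50.2 and suppliers receiving $68.2 (the $18 wedge).
ΔCS is the trapezoid between Q = 95.6 and Q = 74 of height $10.8: ½ · (74 + 95.6) · 10.8 = $915.84.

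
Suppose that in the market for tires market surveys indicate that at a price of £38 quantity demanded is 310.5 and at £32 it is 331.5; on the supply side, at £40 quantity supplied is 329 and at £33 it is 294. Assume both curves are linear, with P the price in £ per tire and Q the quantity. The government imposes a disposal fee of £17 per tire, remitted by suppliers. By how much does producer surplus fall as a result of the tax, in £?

Demand slope: (331.5 − 310.5)/(32 − 38) = -3.5, so Qd = 443.5 − 3.5P.
Supply slope: (294 − 329)/(33 − 40) = 5, so Qs = 5P + 129.
Before the tax: set 443.5 − 3.5P = 5P + 129 → P* = £37, Q* = 314.
With the tax collected from suppliers, supply shifts: Qs = 5(P − 17) + 129.
New equilibrium: buyers pay £47, suppliers receive £30, Q = 279. (Wedge: Pb − Ps = 17.)
ΔPS is the trapezoid between Q = 279 and Q = 314 of height £7: ½ · (314 + 279) · 7 = £2075.5.

Producer surplus falls by £2075.5.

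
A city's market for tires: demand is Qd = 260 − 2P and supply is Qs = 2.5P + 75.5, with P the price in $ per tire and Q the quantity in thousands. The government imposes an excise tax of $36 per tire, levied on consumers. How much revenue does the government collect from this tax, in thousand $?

Before the tax: set 260 − 2P = 2.5P + 75.5 → P* = $41, Q* = 178.
With the tax collected from consumers, demand (in seller-price terms) shifts: Qd = 260 − 2(P + 36).
New equilibrium: consumers pay $61, sellers receive $25, Q = 138. (Wedge: Pb − Ps = 36.)
Revenue = t · Q = 36 · 138 = $4968.

Tax revenue = $4968 thousand.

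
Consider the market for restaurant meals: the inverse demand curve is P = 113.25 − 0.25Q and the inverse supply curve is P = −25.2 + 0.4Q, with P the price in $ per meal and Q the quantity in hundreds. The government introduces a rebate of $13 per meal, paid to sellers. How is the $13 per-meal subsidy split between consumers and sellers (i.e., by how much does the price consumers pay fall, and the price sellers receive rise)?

Consumers gain $5 per meal; sellers gain $8 per meal.

Rewrite in direct form: Qd = 453 − 4P and Qs = 2.5P + 63.
Before the subsidy: set 453 − 4P = 2.5P + 63 → P* = $60, Q* = 213.
With a per-unit subsidy paid to sellers, each receives P + 13 per unit sold, so supply becomes Qs = 2.5(P + 13) + 63.
Solving gives Q = 233 with consumers paying $55 and sellers receiving $68 (the $13 wedge).
Gain to consumers: $5; to sellers: $8. (They sum to $13.)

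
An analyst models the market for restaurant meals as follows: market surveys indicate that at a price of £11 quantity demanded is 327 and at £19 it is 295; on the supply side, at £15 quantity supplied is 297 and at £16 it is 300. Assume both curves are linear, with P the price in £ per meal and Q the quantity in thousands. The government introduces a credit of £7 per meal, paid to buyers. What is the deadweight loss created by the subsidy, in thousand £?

Demand slope: (295 − 327)/(19 − 11) = -4, so Qd = 371 − 4P.
Supply slope: (300 − 297)/(16 − 15) = 3, so Qs = 3P + 252.
Without the subsidy, 371 − 4P = 3P + 252 gives 7P = 119, so P* = £17 and Q* = 303.
With a per-unit subsidy paid to buyers, each effectively pays P − 7, so demand becomes Qd = 371 − 4(P − 7).
New equilibrium: buyers pay £14, suppliers receive £21, Q = 315. (Wedge: Pb − Ps = −7.)
Quantity rises by |ΔQ| = |303 − 315| = 12.
DWL = ½ · t · |ΔQ| = ½ · 7 · 12 = £42.

Deadweight loss = £42 thousand.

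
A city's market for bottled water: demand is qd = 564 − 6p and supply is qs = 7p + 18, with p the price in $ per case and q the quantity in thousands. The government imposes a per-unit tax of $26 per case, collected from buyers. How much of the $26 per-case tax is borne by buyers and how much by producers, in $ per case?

Buyers bear $14 per case; producers bear $12 per case.

Without the tax, 564 − 6p = 7p + 18 gives 13p = 546, so p* = $42 and q* = 312.
With the tax collected from buyers, demand (in seller-price terms) shifts: qd = 564 − 6(p + 26).
New equilibrium: buyers pay $56, producers receive $30, q = 228. (Wedge: pb − ps = 26.)
Burden on buyers: $14; on producers: $12. (They sum to $26.)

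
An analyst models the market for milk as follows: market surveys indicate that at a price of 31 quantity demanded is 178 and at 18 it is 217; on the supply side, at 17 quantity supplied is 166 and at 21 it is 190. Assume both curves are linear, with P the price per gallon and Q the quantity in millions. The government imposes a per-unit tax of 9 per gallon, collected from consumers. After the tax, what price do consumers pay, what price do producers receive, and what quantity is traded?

Consumers pay 29; producers receive 20; quantity = 184.

Demand slope: (217 − 178)/(18 − 31) = -3, so Qd = 271 − 3P.
Supply slope: (190 − 166)/(21 − 17) = 6, so Qs = 6P + 64.
Before the tax: set 271 − 3P = 6P + 64 → P* = 23, Q* = 202.
With the tax collected from consumers, demand (in seller-price terms) shifts: Qd = 271 − 3(P + 9).
Solving gives Q = 184 with consumers paying 29 and producers receiving 20 (the 9 wedge).
The less price-elastic side of the market bears the larger share of a per-unit tax.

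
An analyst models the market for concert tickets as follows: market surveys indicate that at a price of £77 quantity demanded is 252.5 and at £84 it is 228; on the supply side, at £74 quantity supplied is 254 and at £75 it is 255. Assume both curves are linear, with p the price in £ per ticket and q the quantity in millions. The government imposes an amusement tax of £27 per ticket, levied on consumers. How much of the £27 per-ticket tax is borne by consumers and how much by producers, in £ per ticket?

Demand slope: (228 − 252.5)/(84 − 77) = -3.5, so qd = 522 − 3.5p.
Supply slope: (255 − 254)/(75 − 74) = 1, so qs = p + 180.
Before the tax: set 522 − 3.5p = p + 180 → p* = £76, q* = 256.
With the tax collected from consumers, demand (in seller-price terms) shifts: qd = 522 − 3.5(p + 27).
New equilibrium: consumers pay £82, producers receive £55, q = 235. (Wedge: pb − ps = 27.)
Burden on consumers: £6; on producers: £21. (They sum to £27.)
The less price-elastic side of the market bears the larger share of a per-unit tax.

Consumers bear £6 per ticket; producers bear £21 per ticket.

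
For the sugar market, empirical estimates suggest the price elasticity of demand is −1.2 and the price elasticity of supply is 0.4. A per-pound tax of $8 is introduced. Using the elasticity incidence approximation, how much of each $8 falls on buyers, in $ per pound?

Incidence ratio: buyers' share ≈ εs / (εs + |εd|) = 0.4 / (0.4 + 1.2) = 0.25.
So buyers bear ≈ 0.25 × $8 = $2; producers bear $6.

Buyers bear ≈ $2 per pound.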